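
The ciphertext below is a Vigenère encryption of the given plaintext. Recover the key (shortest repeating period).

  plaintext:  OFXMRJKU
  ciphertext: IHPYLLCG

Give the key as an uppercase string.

  i= 0: I-O = 20 → U
  i= 1: H-F =  2 → C
  i= 2: P-X = 18 → S
  i= 3: Y-M = 12 → M
  i= 4: L-R = 20 → U
  i= 5: L-J =  2 → C
  i= 6: C-K = 18 → S
  i= 7: G-U = 12 → M
  shifts repeat with period 4: UCSM

UCSM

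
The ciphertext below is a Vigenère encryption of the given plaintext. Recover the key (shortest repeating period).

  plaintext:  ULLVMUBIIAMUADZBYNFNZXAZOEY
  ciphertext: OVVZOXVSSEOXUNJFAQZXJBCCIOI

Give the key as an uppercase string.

UKKECD

  i= 0: O-U = 20 → U
  i= 1: V-L = 10 → K
  i= 2: V-L = 10 → K
  i= 3: Z-V =  4 → E
  i= 4: O-M =  2 → C
  i= 5: X-U =  3 → D
  i= 6: V-B = 20 → U
  i= 7: S-I = 10 → K
  i= 8: S-I = 10 → K
  i= 9: E-A =  4 → E
  i=10: O-M =  2 → C
  i=11: X-U =  3 → D
  i=12: U-A = 20 → U
  i=13: N-D = 10 → K
  i=14: J-Z = 10 → K
  i=15: F-B =  4 → E
  i=16: A-Y =  2 → C
  i=17: Q-N =  3 → D
  i=18: Z-F = 20 → U
  i=19: X-N = 10 → K
  i=20: J-Z = 10 → K
  i=21: B-X =  4 → E
  i=22: C-A =  2 → C
  i=23: C-Z =  3 → D
  i=24: I-O = 20 → U
  i=25: O-E = 10 → K
  i=26: I-Y = 10 → K
  shifts repeat with period 6: UKKECD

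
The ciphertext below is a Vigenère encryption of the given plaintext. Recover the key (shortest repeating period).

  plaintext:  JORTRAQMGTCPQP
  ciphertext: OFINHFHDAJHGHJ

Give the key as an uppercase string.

FRRUQ

  i= 0: O-J =  5 → F
  i= 1: F-O = 17 → R
  i= 2: I-R = 17 → R
  i= 3: N-T = 20 → U
  i= 4: H-R = 16 → Q
  i= 5: F-A =  5 → F
  i= 6: H-Q = 17 → R
  i= 7: D-M = 17 → R
  i= 8: A-G = 20 → U
  i= 9: J-T = 16 → Q
  i=10: H-C =  5 → F
  i=11: G-P = 17 → R
  i=12: H-Q = 17 → R
  i=13: J-P = 20 → U
  shifts repeat with period 5: FRRUQ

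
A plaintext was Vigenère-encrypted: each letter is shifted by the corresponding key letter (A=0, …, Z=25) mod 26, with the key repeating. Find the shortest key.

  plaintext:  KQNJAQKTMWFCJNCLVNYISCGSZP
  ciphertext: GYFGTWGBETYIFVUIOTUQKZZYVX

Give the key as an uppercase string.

  i= 0: G-K = 22 → W
  i= 1: Y-Q =  8 → I
  i= 2: F-N = 18 → S
  i= 3: G-J = 23 → X
  i= 4: T-A = 19 → T
  i= 5: W-Q =  6 → G
  i= 6: G-K = 22 → W
  i= 7: B-T =  8 → I
  i= 8: E-M = 18 → S
  i= 9: T-W = 23 → X
  i=10: Y-F = 19 → T
  i=11: I-C =  6 → G
  i=12: F-J = 22 → W
  i=13: V-N =  8 → I
  i=14: U-C = 18 → S
  i=15: I-L = 23 → X
  i=16: O-V = 19 → T
  i=17: T-N =  6 → G
  i=18: U-Y = 22 → W
  i=19: Q-I =  8 → I
  i=20: K-S = 18 → S
  i=21: Z-C = 23 → X
  i=22: Z-G = 19 → T
  i=23: Y-S =  6 → G
  i=24: V-Z = 22 → W
  i=25: X-P =  8 → I
  shifts repeat with period 6: WISXTG

WISXTG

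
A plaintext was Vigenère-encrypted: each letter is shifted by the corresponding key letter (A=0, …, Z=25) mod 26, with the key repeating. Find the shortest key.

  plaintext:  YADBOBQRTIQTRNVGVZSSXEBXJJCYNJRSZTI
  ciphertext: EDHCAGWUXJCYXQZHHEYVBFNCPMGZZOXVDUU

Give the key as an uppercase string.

  i= 0: E-Y =  6 → G
  i= 1: D-A =  3 → D
  i= 2: H-D =  4 → E
  i= 3: C-B =  1 → B
  i= 4: A-O = 12 → M
  i= 5: G-B =  5 → F
  i= 6: W-Q =  6 → G
  i= 7: U-R =  3 → D
  i= 8: X-T =  4 → E
  i= 9: J-I =  1 → B
  i=10: C-Q = 12 → M
  i=11: Y-T =  5 → F
  i=12: X-R =  6 → G
  i=13: Q-N =  3 → D
  i=14: Z-V =  4 → E
  i=15: H-G =  1 → B
  i=16: H-V = 12 → M
  i=17: E-Z =  5 → F
  i=18: Y-S =  6 → G
  i=19: V-S =  3 → D
  i=20: B-X =  4 → E
  i=21: F-E =  1 → B
  i=22: N-B = 12 → M
  i=23: C-X =  5 → F
  i=24: P-J =  6 → G
  i=25: M-J =  3 → D
  i=26: G-C =  4 → E
  i=27: Z-Y =  1 → B
  i=28: Z-N = 12 → M
  i=29: O-J =  5 → F
  i=30: X-R =  6 → G
  i=31: V-S =  3 → D
  i=32: D-Z =  4 → E
  i=33: U-T =  1 → B
  i=34: U-I = 12 → M
  shifts repeat with period 6: GDEBMF

GDEBMF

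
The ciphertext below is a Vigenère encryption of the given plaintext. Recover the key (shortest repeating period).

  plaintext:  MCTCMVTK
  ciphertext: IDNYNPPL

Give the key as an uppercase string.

  i= 0: I-M = 22 → W
  i= 1: D-C =  1 → B
  i= 2: N-T = 20 → U
  i= 3: Y-C = 22 → W
  i= 4: N-M =  1 → B
  i= 5: P-V = 20 → U
  i= 6: P-T = 22 → W
  i= 7: L-K =  1 → B
  shifts repeat with period 3: WBU

WBU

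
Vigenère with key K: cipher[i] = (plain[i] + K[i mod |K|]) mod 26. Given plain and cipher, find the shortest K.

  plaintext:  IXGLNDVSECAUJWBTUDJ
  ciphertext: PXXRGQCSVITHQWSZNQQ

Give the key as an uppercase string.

  i= 0: P-I =  7 → H
  i= 1: X-X =  0 → A
  i= 2: X-G = 17 → R
  i= 3: R-L =  6 → G
  i= 4: G-N = 19 → T
  i= 5: Q-D = 13 → N
  i= 6: C-V =  7 → H
  i= 7: S-S =  0 → A
  i= 8: V-E = 17 → R
  i= 9: I-C =  6 → G
  i=10: T-A = 19 → T
  i=11: H-U = 13 → N
  i=12: Q-J =  7 → H
  i=13: W-W =  0 → A
  i=14: S-B = 17 → R
  i=15: Z-T =  6 → G
  i=16: N-U = 19 → T
  i=17: Q-D = 13 → N
  i=18: Q-J =  7 → H
  shifts repeat with period 6: HARGTN

HARGTN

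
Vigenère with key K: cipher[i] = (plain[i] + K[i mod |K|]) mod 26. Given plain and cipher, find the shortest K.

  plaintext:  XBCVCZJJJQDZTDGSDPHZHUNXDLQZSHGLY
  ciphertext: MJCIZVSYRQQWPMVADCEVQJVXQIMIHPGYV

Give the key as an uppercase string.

PIANXWJ

  i= 0: M-X = 15 → P
  i= 1: J-B =  8 → I
  i= 2: C-C =  0 → A
  i= 3: I-V = 13 → N
  i= 4: Z-C = 23 → X
  i= 5: V-Z = 22 → W
  i= 6: S-J =  9 → J
  i= 7: Y-J = 15 → P
  i= 8: R-J =  8 → I
  i= 9: Q-Q =  0 → A
  i=10: Q-D = 13 → N
  i=11: W-Z = 23 → X
  i=12: P-T = 22 → W
  i=13: M-D =  9 → J
  i=14: V-G = 15 → P
  i=15: A-S =  8 → I
  i=16: D-D =  0 → A
  i=17: C-P = 13 → N
  i=18: E-H = 23 → X
  i=19: V-Z = 22 → W
  i=20: Q-H =  9 → J
  i=21: J-U = 15 → P
  i=22: V-N =  8 → I
  i=23: X-X =  0 → A
  i=24: Q-D = 13 → N
  i=25: I-L = 23 → X
  i=26: M-Q = 22 → W
  i=27: I-Z =  9 → J
  i=28: H-S = 15 → P
  i=29: P-H =  8 → I
  i=30: G-G =  0 → A
  i=31: Y-L = 13 → N
  i=32: V-Y = 23 → X
  shifts repeat with period 7: PIANXWJ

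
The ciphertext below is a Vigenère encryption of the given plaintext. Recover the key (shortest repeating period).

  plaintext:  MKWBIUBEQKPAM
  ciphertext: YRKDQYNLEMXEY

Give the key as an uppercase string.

  i= 0: Y-M = 12 → M
  i= 1: R-K =  7 → H
  i= 2: K-W = 14 → O
  i= 3: D-B =  2 → C
  i= 4: Q-I =  8 → I
  i= 5: Y-U =  4 → E
  i= 6: N-B = 12 → M
  i= 7: L-E =  7 → H
  i= 8: E-Q = 14 → O
  i= 9: M-K =  2 → C
  i=10: X-P =  8 → I
  i=11: E-A =  4 → E
  i=12: Y-M = 12 → M
  shifts repeat with period 6: MHOCIE

MHOCIE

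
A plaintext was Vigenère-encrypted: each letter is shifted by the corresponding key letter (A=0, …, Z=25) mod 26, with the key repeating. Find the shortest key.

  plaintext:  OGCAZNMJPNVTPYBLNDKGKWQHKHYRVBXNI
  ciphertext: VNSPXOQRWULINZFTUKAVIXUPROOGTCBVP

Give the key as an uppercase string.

  i= 0: V-O =  7 → H
  i= 1: N-G =  7 → H
  i= 2: S-C = 16 → Q
  i= 3: P-A = 15 → P
  i= 4: X-Z = 24 → Y
  i= 5: O-N =  1 → B
  i= 6: Q-M =  4 → E
  i= 7: R-J =  8 → I
  i= 8: W-P =  7 → H
  i= 9: U-N =  7 → H
  i=10: L-V = 16 → Q
  i=11: I-T = 15 → P
  i=12: N-P = 24 → Y
  i=13: Z-Y =  1 → B
  i=14: F-B =  4 → E
  i=15: T-L =  8 → I
  i=16: U-N =  7 → H
  i=17: K-D =  7 → H
  i=18: A-K = 16 → Q
  i=19: V-G = 15 → P
  i=20: I-K = 24 → Y
  i=21: X-W =  1 → B
  i=22: U-Q =  4 → E
  i=23: P-H =  8 → I
  i=24: R-K =  7 → H
  i=25: O-H =  7 → H
  i=26: O-Y = 16 → Q
  i=27: G-R = 15 → P
  i=28: T-V = 24 → Y
  i=29: C-B =  1 → B
  i=30: B-X =  4 → E
  i=31: V-N =  8 → I
  i=32: P-I =  7 → H
  shifts repeat with period 8: HHQPYBEI

HHQPYBEI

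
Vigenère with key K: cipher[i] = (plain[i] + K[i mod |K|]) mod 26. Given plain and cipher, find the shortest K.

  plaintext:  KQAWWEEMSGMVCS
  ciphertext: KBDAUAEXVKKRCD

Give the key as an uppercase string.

ALDEYW

  i= 0: K-K =  0 → A
  i= 1: B-Q = 11 → L
  i= 2: D-A =  3 → D
  i= 3: A-W =  4 → E
  i= 4: U-W = 24 → Y
  i= 5: A-E = 22 → W
  i= 6: E-E =  0 → A
  i= 7: X-M = 11 → L
  i= 8: V-S =  3 → D
  i= 9: K-G =  4 → E
  i=10: K-M = 24 → Y
  i=11: R-V = 22 → W
  i=12: C-C =  0 → A
  i=13: D-S = 11 → L
  shifts repeat with period 6: ALDEYW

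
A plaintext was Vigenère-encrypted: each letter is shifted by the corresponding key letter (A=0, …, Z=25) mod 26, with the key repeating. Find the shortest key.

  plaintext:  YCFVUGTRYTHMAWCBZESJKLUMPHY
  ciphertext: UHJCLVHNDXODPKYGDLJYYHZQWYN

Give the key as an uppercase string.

  i= 0: U-Y = 22 → W
  i= 1: H-C =  5 → F
  i= 2: J-F =  4 → E
  i= 3: C-V =  7 → H
  i= 4: L-U = 17 → R
  i= 5: V-G = 15 → P
  i= 6: H-T = 14 → O
  i= 7: N-R = 22 → W
  i= 8: D-Y =  5 → F
  i= 9: X-T =  4 → E
  i=10: O-H =  7 → H
  i=11: D-M = 17 → R
  i=12: P-A = 15 → P
  i=13: K-W = 14 → O
  i=14: Y-C = 22 → W
  i=15: G-B =  5 → F
  i=16: D-Z =  4 → E
  i=17: L-E =  7 → H
  i=18: J-S = 17 → R
  i=19: Y-J = 15 → P
  i=20: Y-K = 14 → O
  i=21: H-L = 22 → W
  i=22: Z-U =  5 → F
  i=23: Q-M =  4 → E
  i=24: W-P =  7 → H
  i=25: Y-H = 17 → R
  i=26: N-Y = 15 → P
  shifts repeat with period 7: WFEHRPO

WFEHRPO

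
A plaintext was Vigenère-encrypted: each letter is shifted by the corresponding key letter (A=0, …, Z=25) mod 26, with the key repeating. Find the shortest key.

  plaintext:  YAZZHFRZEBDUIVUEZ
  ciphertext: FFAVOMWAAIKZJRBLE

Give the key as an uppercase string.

HFBWH

  i= 0: F-Y =  7 → H
  i= 1: F-A =  5 → F
  i= 2: A-Z =  1 → B
  i= 3: V-Z = 22 → W
  i= 4: O-H =  7 → H
  i= 5: M-F =  7 → H
  i= 6: W-R =  5 → F
  i= 7: A-Z =  1 → B
  i= 8: A-E = 22 → W
  i= 9: I-B =  7 → H
  i=10: K-D =  7 → H
  i=11: Z-U =  5 → F
  i=12: J-I =  1 → B
  i=13: R-V = 22 → W
  i=14: B-U =  7 → H
  i=15: L-E =  7 → H
  i=16: E-Z =  5 → F
  shifts repeat with period 5: HFBWH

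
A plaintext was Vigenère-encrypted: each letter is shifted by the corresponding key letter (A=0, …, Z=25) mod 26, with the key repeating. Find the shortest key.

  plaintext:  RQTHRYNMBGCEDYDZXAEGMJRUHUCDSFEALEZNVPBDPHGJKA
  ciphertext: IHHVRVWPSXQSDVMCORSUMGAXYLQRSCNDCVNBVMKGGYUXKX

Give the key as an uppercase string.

RROOAXJD

  i= 0: I-R = 17 → R
  i= 1: H-Q = 17 → R
  i= 2: H-T = 14 → O
  i= 3: V-H = 14 → O
  i= 4: R-R =  0 → A
  i= 5: V-Y = 23 → X
  i= 6: W-N =  9 → J
  i= 7: P-M =  3 → D
  i= 8: S-B = 17 → R
  i= 9: X-G = 17 → R
  i=10: Q-C = 14 → O
  i=11: S-E = 14 → O
  i=12: D-D =  0 → A
  i=13: V-Y = 23 → X
  i=14: M-D =  9 → J
  i=15: C-Z =  3 → D
  i=16: O-X = 17 → R
  i=17: R-A = 17 → R
  i=18: S-E = 14 → O
  i=19: U-G = 14 → O
  i=20: M-M =  0 → A
  i=21: G-J = 23 → X
  i=22: A-R =  9 → J
  i=23: X-U =  3 → D
  i=24: Y-H = 17 → R
  i=25: L-U = 17 → R
  i=26: Q-C = 14 → O
  i=27: R-D = 14 → O
  i=28: S-S =  0 → A
  i=29: C-F = 23 → X
  i=30: N-E =  9 → J
  i=31: D-A =  3 → D
  i=32: C-L = 17 → R
  i=33: V-E = 17 → R
  i=34: N-Z = 14 → O
  i=35: B-N = 14 → O
  i=36: V-V =  0 → A
  i=37: M-P = 23 → X
  i=38: K-B =  9 → J
  i=39: G-D =  3 → D
  i=40: G-P = 17 → R
  i=41: Y-H = 17 → R
  i=42: U-G = 14 → O
  i=43: X-J = 14 → O
  i=44: K-K =  0 → A
  i=45: X-A = 23 → X
  shifts repeat with period 8: RROOAXJD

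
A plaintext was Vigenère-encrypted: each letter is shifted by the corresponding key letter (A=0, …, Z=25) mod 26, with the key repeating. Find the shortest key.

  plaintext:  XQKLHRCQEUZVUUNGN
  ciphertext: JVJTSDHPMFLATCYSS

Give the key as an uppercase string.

MFZIL

  i= 0: J-X = 12 → M
  i= 1: V-Q =  5 → F
  i= 2: J-K = 25 → Z
  i= 3: T-L =  8 → I
  i= 4: S-H = 11 → L
  i= 5: D-R = 12 → M
  i= 6: H-C =  5 → F
  i= 7: P-Q = 25 → Z
  i= 8: M-E =  8 → I
  i= 9: F-U = 11 → L
  i=10: L-Z = 12 → M
  i=11: A-V =  5 → F
  i=12: T-U = 25 → Z
  i=13: C-U =  8 → I
  i=14: Y-N = 11 → L
  i=15: S-G = 12 → M
  i=16: S-N =  5 → F
  shifts repeat with period 5: MFZIL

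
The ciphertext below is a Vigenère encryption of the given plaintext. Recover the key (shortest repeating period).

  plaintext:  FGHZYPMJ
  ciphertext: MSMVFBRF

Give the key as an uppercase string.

  i= 0: M-F =  7 → H
  i= 1: S-G = 12 → M
  i= 2: M-H =  5 → F
  i= 3: V-Z = 22 → W
  i= 4: F-Y =  7 → H
  i= 5: B-P = 12 → M
  i= 6: R-M =  5 → F
  i= 7: F-J = 22 → W
  shifts repeat with period 4: HMFW

HMFW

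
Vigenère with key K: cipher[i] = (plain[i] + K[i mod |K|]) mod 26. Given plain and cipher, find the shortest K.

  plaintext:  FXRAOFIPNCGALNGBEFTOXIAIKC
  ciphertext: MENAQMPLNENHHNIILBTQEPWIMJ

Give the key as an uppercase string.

  i= 0: M-F =  7 → H
  i= 1: E-X =  7 → H
  i= 2: N-R = 22 → W
  i= 3: A-A =  0 → A
  i= 4: Q-O =  2 → C
  i= 5: M-F =  7 → H
  i= 6: P-I =  7 → H
  i= 7: L-P = 22 → W
  i= 8: N-N =  0 → A
  i= 9: E-C =  2 → C
  i=10: N-G =  7 → H
  i=11: H-A =  7 → H
  i=12: H-L = 22 → W
  i=13: N-N =  0 → A
  i=14: I-G =  2 → C
  i=15: I-B =  7 → H
  i=16: L-E =  7 → H
  i=17: B-F = 22 → W
  i=18: T-T =  0 → A
  i=19: Q-O =  2 → C
  i=20: E-X =  7 → H
  i=21: P-I =  7 → H
  i=22: W-A = 22 → W
  i=23: I-I =  0 → A
  i=24: M-K =  2 → C
  i=25: J-C =  7 → H
  shifts repeat with period 5: HHWAC

HHWAC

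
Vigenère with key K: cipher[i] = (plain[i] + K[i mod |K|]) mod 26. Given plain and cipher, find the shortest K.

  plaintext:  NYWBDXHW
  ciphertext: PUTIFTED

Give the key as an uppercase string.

  i= 0: P-N =  2 → C
  i= 1: U-Y = 22 → W
  i= 2: T-W = 23 → X
  i= 3: I-B =  7 → H
  i= 4: F-D =  2 → C
  i= 5: T-X = 22 → W
  i= 6: E-H = 23 → X
  i= 7: D-W =  7 → H
  shifts repeat with period 4: CWXH

CWXH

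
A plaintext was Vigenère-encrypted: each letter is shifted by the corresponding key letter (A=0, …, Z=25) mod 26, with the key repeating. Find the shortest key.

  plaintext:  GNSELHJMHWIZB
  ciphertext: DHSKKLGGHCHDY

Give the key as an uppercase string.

  i= 0: D-G = 23 → X
  i= 1: H-N = 20 → U
  i= 2: S-S =  0 → A
  i= 3: K-E =  6 → G
  i= 4: K-L = 25 → Z
  i= 5: L-H =  4 → E
  i= 6: G-J = 23 → X
  i= 7: G-M = 20 → U
  i= 8: H-H =  0 → A
  i= 9: C-W =  6 → G
  i=10: H-I = 25 → Z
  i=11: D-Z =  4 → E
  i=12: Y-B = 23 → X
  shifts repeat with period 6: XUAGZE

XUAGZE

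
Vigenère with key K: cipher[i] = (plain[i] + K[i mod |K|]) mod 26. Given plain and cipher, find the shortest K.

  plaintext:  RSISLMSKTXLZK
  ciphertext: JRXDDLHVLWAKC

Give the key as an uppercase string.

SZPL

  i= 0: J-R = 18 → S
  i= 1: R-S = 25 → Z
  i= 2: X-I = 15 → P
  i= 3: D-S = 11 → L
  i= 4: D-L = 18 → S
  i= 5: L-M = 25 → Z
  i= 6: H-S = 15 → P
  i= 7: V-K = 11 → L
  i= 8: L-T = 18 → S
  i= 9: W-X = 25 → Z
  i=10: A-L = 15 → P
  i=11: K-Z = 11 → L
  i=12: C-K = 18 → S
  shifts repeat with period 4: SZPL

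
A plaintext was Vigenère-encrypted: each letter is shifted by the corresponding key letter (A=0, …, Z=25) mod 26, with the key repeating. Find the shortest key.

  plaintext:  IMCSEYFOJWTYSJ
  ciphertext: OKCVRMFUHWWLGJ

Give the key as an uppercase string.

  i= 0: O-I =  6 → G
  i= 1: K-M = 24 → Y
  i= 2: C-C =  0 → A
  i= 3: V-S =  3 → D
  i= 4: R-E = 13 → N
  i= 5: M-Y = 14 → O
  i= 6: F-F =  0 → A
  i= 7: U-O =  6 → G
  i= 8: H-J = 24 → Y
  i= 9: W-W =  0 → A
  i=10: W-T =  3 → D
  i=11: L-Y = 13 → N
  i=12: G-S = 14 → O
  i=13: J-J =  0 → A
  shifts repeat with period 7: GYADNOA

GYADNOA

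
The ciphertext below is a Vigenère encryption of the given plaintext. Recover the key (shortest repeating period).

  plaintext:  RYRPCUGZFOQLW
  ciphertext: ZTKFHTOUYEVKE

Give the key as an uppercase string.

  i= 0: Z-R =  8 → I
  i= 1: T-Y = 21 → V
  i= 2: K-R = 19 → T
  i= 3: F-P = 16 → Q
  i= 4: H-C =  5 → F
  i= 5: T-U = 25 → Z
  i= 6: O-G =  8 → I
  i= 7: U-Z = 21 → V
  i= 8: Y-F = 19 → T
  i= 9: E-O = 16 → Q
  i=10: V-Q =  5 → F
  i=11: K-L = 25 → Z
  i=12: E-W =  8 → I
  shifts repeat with period 6: IVTQFZ

IVTQFZ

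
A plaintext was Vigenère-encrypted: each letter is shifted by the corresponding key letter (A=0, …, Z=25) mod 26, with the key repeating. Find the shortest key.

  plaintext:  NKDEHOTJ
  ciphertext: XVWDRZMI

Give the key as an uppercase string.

KLTZ

  i= 0: X-N = 10 → K
  i= 1: V-K = 11 → L
  i= 2: W-D = 19 → T
  i= 3: D-E = 25 → Z
  i= 4: R-H = 10 → K
  i= 5: Z-O = 11 → L
  i= 6: M-T = 19 → T
  i= 7: I-J = 25 → Z
  shifts repeat with period 4: KLTZ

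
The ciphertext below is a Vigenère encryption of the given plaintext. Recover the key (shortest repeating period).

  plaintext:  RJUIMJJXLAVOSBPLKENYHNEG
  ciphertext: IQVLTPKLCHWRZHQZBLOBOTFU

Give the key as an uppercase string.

RHBDHGBO

  i= 0: I-R = 17 → R
  i= 1: Q-J =  7 → H
  i= 2: V-U =  1 → B
  i= 3: L-I =  3 → D
  i= 4: T-M =  7 → H
  i= 5: P-J =  6 → G
  i= 6: K-J =  1 → B
  i= 7: L-X = 14 → O
  i= 8: C-L = 17 → R
  i= 9: H-A =  7 → H
  i=10: W-V =  1 → B
  i=11: R-O =  3 → D
  i=12: Z-S =  7 → H
  i=13: H-B =  6 → G
  i=14: Q-P =  1 → B
  i=15: Z-L = 14 → O
  i=16: B-K = 17 → R
  i=17: L-E =  7 → H
  i=18: O-N =  1 → B
  i=19: B-Y =  3 → D
  i=20: O-H =  7 → H
  i=21: T-N =  6 → G
  i=22: F-E =  1 → B
  i=23: U-G = 14 → O
  shifts repeat with period 8: RHBDHGBO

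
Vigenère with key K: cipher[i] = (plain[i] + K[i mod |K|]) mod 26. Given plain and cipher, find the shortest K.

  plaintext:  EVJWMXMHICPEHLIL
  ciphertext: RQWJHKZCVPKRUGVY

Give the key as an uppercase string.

  i= 0: R-E = 13 → N
  i= 1: Q-V = 21 → V
  i= 2: W-J = 13 → N
  i= 3: J-W = 13 → N
  i= 4: H-M = 21 → V
  i= 5: K-X = 13 → N
  i= 6: Z-M = 13 → N
  i= 7: C-H = 21 → V
  i= 8: V-I = 13 → N
  i= 9: P-C = 13 → N
  i=10: K-P = 21 → V
  i=11: R-E = 13 → N
  i=12: U-H = 13 → N
  i=13: G-L = 21 → V
  i=14: V-I = 13 → N
  i=15: Y-L = 13 → N
  shifts repeat with period 3: NVN

NVN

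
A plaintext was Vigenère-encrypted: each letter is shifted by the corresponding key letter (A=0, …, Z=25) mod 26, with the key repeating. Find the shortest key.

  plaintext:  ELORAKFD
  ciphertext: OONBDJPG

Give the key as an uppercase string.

KDZ

  i= 0: O-E = 10 → K
  i= 1: O-L =  3 → D
  i= 2: N-O = 25 → Z
  i= 3: B-R = 10 → K
  i= 4: D-A =  3 → D
  i= 5: J-K = 25 → Z
  i= 6: P-F = 10 → K
  i= 7: G-D =  3 → D
  shifts repeat with period 3: KDZ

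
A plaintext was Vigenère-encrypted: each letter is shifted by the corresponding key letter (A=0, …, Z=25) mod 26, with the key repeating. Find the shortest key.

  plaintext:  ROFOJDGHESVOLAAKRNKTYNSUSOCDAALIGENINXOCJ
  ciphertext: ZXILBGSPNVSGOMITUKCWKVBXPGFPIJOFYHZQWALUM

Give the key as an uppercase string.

  i= 0: Z-R =  8 → I
  i= 1: X-O =  9 → J
  i= 2: I-F =  3 → D
  i= 3: L-O = 23 → X
  i= 4: B-J = 18 → S
  i= 5: G-D =  3 → D
  i= 6: S-G = 12 → M
  i= 7: P-H =  8 → I
  i= 8: N-E =  9 → J
  i= 9: V-S =  3 → D
  i=10: S-V = 23 → X
  i=11: G-O = 18 → S
  i=12: O-L =  3 → D
  i=13: M-A = 12 → M
  i=14: I-A =  8 → I
  i=15: T-K =  9 → J
  i=16: U-R =  3 → D
  i=17: K-N = 23 → X
  i=18: C-K = 18 → S
  i=19: W-T =  3 → D
  i=20: K-Y = 12 → M
  i=21: V-N =  8 → I
  i=22: B-S =  9 → J
  i=23: X-U =  3 → D
  i=24: P-S = 23 → X
  i=25: G-O = 18 → S
  i=26: F-C =  3 → D
  i=27: P-D = 12 → M
  i=28: I-A =  8 → I
  i=29: J-A =  9 → J
  i=30: O-L =  3 → D
  i=31: F-I = 23 → X
  i=32: Y-G = 18 → S
  i=33: H-E =  3 → D
  i=34: Z-N = 12 → M
  i=35: Q-I =  8 → I
  i=36: W-N =  9 → J
  i=37: A-X =  3 → D
  i=38: L-O = 23 → X
  i=39: U-C = 18 → S
  i=40: M-J =  3 → D
  shifts repeat with period 7: IJDXSDM

IJDXSDM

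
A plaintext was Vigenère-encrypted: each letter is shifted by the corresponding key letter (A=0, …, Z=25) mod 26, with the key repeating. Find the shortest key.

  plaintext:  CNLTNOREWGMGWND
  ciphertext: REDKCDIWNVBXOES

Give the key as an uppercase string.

  i= 0: R-C = 15 → P
  i= 1: E-N = 17 → R
  i= 2: D-L = 18 → S
  i= 3: K-T = 17 → R
  i= 4: C-N = 15 → P
  i= 5: D-O = 15 → P
  i= 6: I-R = 17 → R
  i= 7: W-E = 18 → S
  i= 8: N-W = 17 → R
  i= 9: V-G = 15 → P
  i=10: B-M = 15 → P
  i=11: X-G = 17 → R
  i=12: O-W = 18 → S
  i=13: E-N = 17 → R
  i=14: S-D = 15 → P
  shifts repeat with period 5: PRSRP

PRSRP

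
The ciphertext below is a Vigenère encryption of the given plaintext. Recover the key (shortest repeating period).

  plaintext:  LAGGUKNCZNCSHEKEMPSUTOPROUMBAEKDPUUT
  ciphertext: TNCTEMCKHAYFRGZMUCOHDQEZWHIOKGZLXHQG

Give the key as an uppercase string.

  i= 0: T-L =  8 → I
  i= 1: N-A = 13 → N
  i= 2: C-G = 22 → W
  i= 3: T-G = 13 → N
  i= 4: E-U = 10 → K
  i= 5: M-K =  2 → C
  i= 6: C-N = 15 → P
  i= 7: K-C =  8 → I
  i= 8: H-Z =  8 → I
  i= 9: A-N = 13 → N
  i=10: Y-C = 22 → W
  i=11: F-S = 13 → N
  i=12: R-H = 10 → K
  i=13: G-E =  2 → C
  i=14: Z-K = 15 → P
  i=15: M-E =  8 → I
  i=16: U-M =  8 → I
  i=17: C-P = 13 → N
  i=18: O-S = 22 → W
  i=19: H-U = 13 → N
  i=20: D-T = 10 → K
  i=21: Q-O =  2 → C
  i=22: E-P = 15 → P
  i=23: Z-R =  8 → I
  i=24: W-O =  8 → I
  i=25: H-U = 13 → N
  i=26: I-M = 22 → W
  i=27: O-B = 13 → N
  i=28: K-A = 10 → K
  i=29: G-E =  2 → C
  i=30: Z-K = 15 → P
  i=31: L-D =  8 → I
  i=32: X-P =  8 → I
  i=33: H-U = 13 → N
  i=34: Q-U = 22 → W
  i=35: G-T = 13 → N
  shifts repeat with period 8: INWNKCPI

INWNKCPI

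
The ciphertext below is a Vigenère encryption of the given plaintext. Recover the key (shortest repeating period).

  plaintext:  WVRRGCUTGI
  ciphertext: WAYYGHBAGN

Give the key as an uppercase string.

  i= 0: W-W =  0 → A
  i= 1: A-V =  5 → F
  i= 2: Y-R =  7 → H
  i= 3: Y-R =  7 → H
  i= 4: G-G =  0 → A
  i= 5: H-C =  5 → F
  i= 6: B-U =  7 → H
  i= 7: A-T =  7 → H
  i= 8: G-G =  0 → A
  i= 9: N-I =  5 → F
  shifts repeat with period 4: AFHH

AFHH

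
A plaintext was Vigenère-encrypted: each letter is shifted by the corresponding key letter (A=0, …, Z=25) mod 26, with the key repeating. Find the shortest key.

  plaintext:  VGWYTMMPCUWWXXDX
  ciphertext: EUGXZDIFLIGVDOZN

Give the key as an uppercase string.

  i= 0: E-V =  9 → J
  i= 1: U-G = 14 → O
  i= 2: G-W = 10 → K
  i= 3: X-Y = 25 → Z
  i= 4: Z-T =  6 → G
  i= 5: D-M = 17 → R
  i= 6: I-M = 22 → W
  i= 7: F-P = 16 → Q
  i= 8: L-C =  9 → J
  i= 9: I-U = 14 → O
  i=10: G-W = 10 → K
  i=11: V-W = 25 → Z
  i=12: D-X =  6 → G
  i=13: O-X = 17 → R
  i=14: Z-D = 22 → W
  i=15: N-X = 16 → Q
  shifts repeat with period 8: JOKZGRWQ

JOKZGRWQ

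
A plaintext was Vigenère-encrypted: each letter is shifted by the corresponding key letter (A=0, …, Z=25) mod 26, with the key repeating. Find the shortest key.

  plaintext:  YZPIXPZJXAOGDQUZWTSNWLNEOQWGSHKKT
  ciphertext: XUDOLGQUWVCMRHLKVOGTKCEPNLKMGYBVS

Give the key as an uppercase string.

ZVOGORRL

  i= 0: X-Y = 25 → Z
  i= 1: U-Z = 21 → V
  i= 2: D-P = 14 → O
  i= 3: O-I =  6 → G
  i= 4: L-X = 14 → O
  i= 5: G-P = 17 → R
  i= 6: Q-Z = 17 → R
  i= 7: U-J = 11 → L
  i= 8: W-X = 25 → Z
  i= 9: V-A = 21 → V
  i=10: C-O = 14 → O
  i=11: M-G =  6 → G
  i=12: R-D = 14 → O
  i=13: H-Q = 17 → R
  i=14: L-U = 17 → R
  i=15: K-Z = 11 → L
  i=16: V-W = 25 → Z
  i=17: O-T = 21 → V
  i=18: G-S = 14 → O
  i=19: T-N =  6 → G
  i=20: K-W = 14 → O
  i=21: C-L = 17 → R
  i=22: E-N = 17 → R
  i=23: P-E = 11 → L
  i=24: N-O = 25 → Z
  i=25: L-Q = 21 → V
  i=26: K-W = 14 → O
  i=27: M-G =  6 → G
  i=28: G-S = 14 → O
  i=29: Y-H = 17 → R
  i=30: B-K = 17 → R
  i=31: V-K = 11 → L
  i=32: S-T = 25 → Z
  shifts repeat with period 8: ZVOGORRL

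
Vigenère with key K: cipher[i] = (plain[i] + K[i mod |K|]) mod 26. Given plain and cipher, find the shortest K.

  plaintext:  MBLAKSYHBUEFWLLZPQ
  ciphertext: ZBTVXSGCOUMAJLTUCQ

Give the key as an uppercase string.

NAIV

  i= 0: Z-M = 13 → N
  i= 1: B-B =  0 → A
  i= 2: T-L =  8 → I
  i= 3: V-A = 21 → V
  i= 4: X-K = 13 → N
  i= 5: S-S =  0 → A
  i= 6: G-Y =  8 → I
  i= 7: C-H = 21 → V
  i= 8: O-B = 13 → N
  i= 9: U-U =  0 → A
  i=10: M-E =  8 → I
  i=11: A-F = 21 → V
  i=12: J-W = 13 → N
  i=13: L-L =  0 → A
  i=14: T-L =  8 → I
  i=15: U-Z = 21 → V
  i=16: C-P = 13 → N
  i=17: Q-Q =  0 → A
  shifts repeat with period 4: NAIV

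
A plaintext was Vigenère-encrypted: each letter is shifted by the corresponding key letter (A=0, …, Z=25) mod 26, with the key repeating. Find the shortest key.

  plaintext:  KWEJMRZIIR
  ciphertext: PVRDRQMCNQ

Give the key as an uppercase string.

  i= 0: P-K =  5 → F
  i= 1: V-W = 25 → Z
  i= 2: R-E = 13 → N
  i= 3: D-J = 20 → U
  i= 4: R-M =  5 → F
  i= 5: Q-R = 25 → Z
  i= 6: M-Z = 13 → N
  i= 7: C-I = 20 → U
  i= 8: N-I =  5 → F
  i= 9: Q-R = 25 → Z
  shifts repeat with period 4: FZNU

FZNU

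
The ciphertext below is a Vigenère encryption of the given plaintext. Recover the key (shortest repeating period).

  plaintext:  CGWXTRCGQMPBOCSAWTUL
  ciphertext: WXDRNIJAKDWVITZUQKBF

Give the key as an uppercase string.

URHU

  i= 0: W-C = 20 → U
  i= 1: X-G = 17 → R
  i= 2: D-W =  7 → H
  i= 3: R-X = 20 → U
  i= 4: N-T = 20 → U
  i= 5: I-R = 17 → R
  i= 6: J-C =  7 → H
  i= 7: A-G = 20 → U
  i= 8: K-Q = 20 → U
  i= 9: D-M = 17 → R
  i=10: W-P =  7 → H
  i=11: V-B = 20 → U
  i=12: I-O = 20 → U
  i=13: T-C = 17 → R
  i=14: Z-S =  7 → H
  i=15: U-A = 20 → U
  i=16: Q-W = 20 → U
  i=17: K-T = 17 → R
  i=18: B-U =  7 → H
  i=19: F-L = 20 → U
  shifts repeat with period 4: URHU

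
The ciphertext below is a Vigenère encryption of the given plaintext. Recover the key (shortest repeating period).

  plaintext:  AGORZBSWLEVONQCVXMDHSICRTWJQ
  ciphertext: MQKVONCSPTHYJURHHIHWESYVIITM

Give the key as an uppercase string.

  i= 0: M-A = 12 → M
  i= 1: Q-G = 10 → K
  i= 2: K-O = 22 → W
  i= 3: V-R =  4 → E
  i= 4: O-Z = 15 → P
  i= 5: N-B = 12 → M
  i= 6: C-S = 10 → K
  i= 7: S-W = 22 → W
  i= 8: P-L =  4 → E
  i= 9: T-E = 15 → P
  i=10: H-V = 12 → M
  i=11: Y-O = 10 → K
  i=12: J-N = 22 → W
  i=13: U-Q =  4 → E
  i=14: R-C = 15 → P
  i=15: H-V = 12 → M
  i=16: H-X = 10 → K
  i=17: I-M = 22 → W
  i=18: H-D =  4 → E
  i=19: W-H = 15 → P
  i=20: E-S = 12 → M
  i=21: S-I = 10 → K
  i=22: Y-C = 22 → W
  i=23: V-R =  4 → E
  i=24: I-T = 15 → P
  i=25: I-W = 12 → M
  i=26: T-J = 10 → K
  i=27: M-Q = 22 → W
  shifts repeat with period 5: MKWEP

MKWEP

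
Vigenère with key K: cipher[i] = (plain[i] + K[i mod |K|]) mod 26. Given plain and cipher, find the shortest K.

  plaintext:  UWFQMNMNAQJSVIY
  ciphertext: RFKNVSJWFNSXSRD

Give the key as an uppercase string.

XJF

  i= 0: R-U = 23 → X
  i= 1: F-W =  9 → J
  i= 2: K-F =  5 → F
  i= 3: N-Q = 23 → X
  i= 4: V-M =  9 → J
  i= 5: S-N =  5 → F
  i= 6: J-M = 23 → X
  i= 7: W-N =  9 → J
  i= 8: F-A =  5 → F
  i= 9: N-Q = 23 → X
  i=10: S-J =  9 → J
  i=11: X-S =  5 → F
  i=12: S-V = 23 → X
  i=13: R-I =  9 → J
  i=14: D-Y =  5 → F
  shifts repeat with period 3: XJF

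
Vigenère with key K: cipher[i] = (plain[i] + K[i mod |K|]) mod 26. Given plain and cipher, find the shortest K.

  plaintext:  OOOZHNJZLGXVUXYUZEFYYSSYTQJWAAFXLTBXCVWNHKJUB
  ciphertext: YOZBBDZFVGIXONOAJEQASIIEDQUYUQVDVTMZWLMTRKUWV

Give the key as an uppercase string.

  i= 0: Y-O = 10 → K
  i= 1: O-O =  0 → A
  i= 2: Z-O = 11 → L
  i= 3: B-Z =  2 → C
  i= 4: B-H = 20 → U
  i= 5: D-N = 16 → Q
  i= 6: Z-J = 16 → Q
  i= 7: F-Z =  6 → G
  i= 8: V-L = 10 → K
  i= 9: G-G =  0 → A
  i=10: I-X = 11 → L
  i=11: X-V =  2 → C
  i=12: O-U = 20 → U
  i=13: N-X = 16 → Q
  i=14: O-Y = 16 → Q
  i=15: A-U =  6 → G
  i=16: J-Z = 10 → K
  i=17: E-E =  0 → A
  i=18: Q-F = 11 → L
  i=19: A-Y =  2 → C
  i=20: S-Y = 20 → U
  i=21: I-S = 16 → Q
  i=22: I-S = 16 → Q
  i=23: E-Y =  6 → G
  i=24: D-T = 10 → K
  i=25: Q-Q =  0 → A
  i=26: U-J = 11 → L
  i=27: Y-W =  2 → C
  i=28: U-A = 20 → U
  i=29: Q-A = 16 → Q
  i=30: V-F = 16 → Q
  i=31: D-X =  6 → G
  i=32: V-L = 10 → K
  i=33: T-T =  0 → A
  i=34: M-B = 11 → L
  i=35: Z-X =  2 → C
  i=36: W-C = 20 → U
  i=37: L-V = 16 → Q
  i=38: M-W = 16 → Q
  i=39: T-N =  6 → G
  i=40: R-H = 10 → K
  i=41: K-K =  0 → A
  i=42: U-J = 11 → L
  i=43: W-U =  2 → C
  i=44: V-B = 20 → U
  shifts repeat with period 8: KALCUQQG

KALCUQQG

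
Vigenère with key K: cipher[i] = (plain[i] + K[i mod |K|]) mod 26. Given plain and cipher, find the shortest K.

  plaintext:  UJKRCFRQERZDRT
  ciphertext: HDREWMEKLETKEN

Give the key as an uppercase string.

NUH

  i= 0: H-U = 13 → N
  i= 1: D-J = 20 → U
  i= 2: R-K =  7 → H
  i= 3: E-R = 13 → N
  i= 4: W-C = 20 → U
  i= 5: M-F =  7 → H
  i= 6: E-R = 13 → N
  i= 7: K-Q = 20 → U
  i= 8: L-E =  7 → H
  i= 9: E-R = 13 → N
  i=10: T-Z = 20 → U
  i=11: K-D =  7 → H
  i=12: E-R = 13 → N
  i=13: N-T = 20 → U
  shifts repeat with period 3: NUH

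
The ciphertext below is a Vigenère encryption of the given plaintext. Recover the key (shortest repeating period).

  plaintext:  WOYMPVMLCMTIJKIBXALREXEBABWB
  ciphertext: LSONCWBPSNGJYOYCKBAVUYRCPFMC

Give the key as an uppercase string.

  i= 0: L-W = 15 → P
  i= 1: S-O =  4 → E
  i= 2: O-Y = 16 → Q
  i= 3: N-M =  1 → B
  i= 4: C-P = 13 → N
  i= 5: W-V =  1 → B
  i= 6: B-M = 15 → P
  i= 7: P-L =  4 → E
  i= 8: S-C = 16 → Q
  i= 9: N-M =  1 → B
  i=10: G-T = 13 → N
  i=11: J-I =  1 → B
  i=12: Y-J = 15 → P
  i=13: O-K =  4 → E
  i=14: Y-I = 16 → Q
  i=15: C-B =  1 → B
  i=16: K-X = 13 → N
  i=17: B-A =  1 → B
  i=18: A-L = 15 → P
  i=19: V-R =  4 → E
  i=20: U-E = 16 → Q
  i=21: Y-X =  1 → B
  i=22: R-E = 13 → N
  i=23: C-B =  1 → B
  i=24: P-A = 15 → P
  i=25: F-B =  4 → E
  i=26: M-W = 16 → Q
  i=27: C-B =  1 → B
  shifts repeat with period 6: PEQBNB

PEQBNB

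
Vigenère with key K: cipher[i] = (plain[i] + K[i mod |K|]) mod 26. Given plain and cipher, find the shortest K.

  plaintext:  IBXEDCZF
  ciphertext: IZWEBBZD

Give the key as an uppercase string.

AYZ

  i= 0: I-I =  0 → A
  i= 1: Z-B = 24 → Y
  i= 2: W-X = 25 → Z
  i= 3: E-E =  0 → A
  i= 4: B-D = 24 → Y
  i= 5: B-C = 25 → Z
  i= 6: Z-Z =  0 → A
  i= 7: D-F = 24 → Y
  shifts repeat with period 3: AYZ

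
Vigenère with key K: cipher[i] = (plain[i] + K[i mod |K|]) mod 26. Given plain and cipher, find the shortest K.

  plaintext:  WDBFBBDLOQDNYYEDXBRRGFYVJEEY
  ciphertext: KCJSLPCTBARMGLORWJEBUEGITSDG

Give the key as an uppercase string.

  i= 0: K-W = 14 → O
  i= 1: C-D = 25 → Z
  i= 2: J-B =  8 → I
  i= 3: S-F = 13 → N
  i= 4: L-B = 10 → K
  i= 5: P-B = 14 → O
  i= 6: C-D = 25 → Z
  i= 7: T-L =  8 → I
  i= 8: B-O = 13 → N
  i= 9: A-Q = 10 → K
  i=10: R-D = 14 → O
  i=11: M-N = 25 → Z
  i=12: G-Y =  8 → I
  i=13: L-Y = 13 → N
  i=14: O-E = 10 → K
  i=15: R-D = 14 → O
  i=16: W-X = 25 → Z
  i=17: J-B =  8 → I
  i=18: E-R = 13 → N
  i=19: B-R = 10 → K
  i=20: U-G = 14 → O
  i=21: E-F = 25 → Z
  i=22: G-Y =  8 → I
  i=23: I-V = 13 → N
  i=24: T-J = 10 → K
  i=25: S-E = 14 → O
  i=26: D-E = 25 → Z
  i=27: G-Y =  8 → I
  shifts repeat with period 5: OZINK

OZINK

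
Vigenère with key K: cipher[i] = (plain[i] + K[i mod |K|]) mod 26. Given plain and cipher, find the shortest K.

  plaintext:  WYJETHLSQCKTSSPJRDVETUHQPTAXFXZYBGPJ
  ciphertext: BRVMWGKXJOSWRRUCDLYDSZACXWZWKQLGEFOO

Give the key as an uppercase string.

  i= 0: B-W =  5 → F
  i= 1: R-Y = 19 → T
  i= 2: V-J = 12 → M
  i= 3: M-E =  8 → I
  i= 4: W-T =  3 → D
  i= 5: G-H = 25 → Z
  i= 6: K-L = 25 → Z
  i= 7: X-S =  5 → F
  i= 8: J-Q = 19 → T
  i= 9: O-C = 12 → M
  i=10: S-K =  8 → I
  i=11: W-T =  3 → D
  i=12: R-S = 25 → Z
  i=13: R-S = 25 → Z
  i=14: U-P =  5 → F
  i=15: C-J = 19 → T
  i=16: D-R = 12 → M
  i=17: L-D =  8 → I
  i=18: Y-V =  3 → D
  i=19: D-E = 25 → Z
  i=20: S-T = 25 → Z
  i=21: Z-U =  5 → F
  i=22: A-H = 19 → T
  i=23: C-Q = 12 → M
  i=24: X-P =  8 → I
  i=25: W-T =  3 → D
  i=26: Z-A = 25 → Z
  i=27: W-X = 25 → Z
  i=28: K-F =  5 → F
  i=29: Q-X = 19 → T
  i=30: L-Z = 12 → M
  i=31: G-Y =  8 → I
  i=32: E-B =  3 → D
  i=33: F-G = 25 → Z
  i=34: O-P = 25 → Z
  i=35: O-J =  5 → F
  shifts repeat with period 7: FTMIDZZ

FTMIDZZ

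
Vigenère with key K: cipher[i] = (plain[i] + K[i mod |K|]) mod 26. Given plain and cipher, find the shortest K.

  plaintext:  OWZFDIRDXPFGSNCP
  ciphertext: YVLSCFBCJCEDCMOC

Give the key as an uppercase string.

KZMNZX

  i= 0: Y-O = 10 → K
  i= 1: V-W = 25 → Z
  i= 2: L-Z = 12 → M
  i= 3: S-F = 13 → N
  i= 4: C-D = 25 → Z
  i= 5: F-I = 23 → X
  i= 6: B-R = 10 → K
  i= 7: C-D = 25 → Z
  i= 8: J-X = 12 → M
  i= 9: C-P = 13 → N
  i=10: E-F = 25 → Z
  i=11: D-G = 23 → X
  i=12: C-S = 10 → K
  i=13: M-N = 25 → Z
  i=14: O-C = 12 → M
  i=15: C-P = 13 → N
  shifts repeat with period 6: KZMNZX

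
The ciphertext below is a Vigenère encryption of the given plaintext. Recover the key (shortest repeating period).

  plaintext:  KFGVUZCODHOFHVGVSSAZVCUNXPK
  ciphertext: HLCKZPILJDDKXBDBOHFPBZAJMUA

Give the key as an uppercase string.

  i= 0: H-K = 23 → X
  i= 1: L-F =  6 → G
  i= 2: C-G = 22 → W
  i= 3: K-V = 15 → P
  i= 4: Z-U =  5 → F
  i= 5: P-Z = 16 → Q
  i= 6: I-C =  6 → G
  i= 7: L-O = 23 → X
  i= 8: J-D =  6 → G
  i= 9: D-H = 22 → W
  i=10: D-O = 15 → P
  i=11: K-F =  5 → F
  i=12: X-H = 16 → Q
  i=13: B-V =  6 → G
  i=14: D-G = 23 → X
  i=15: B-V =  6 → G
  i=16: O-S = 22 → W
  i=17: H-S = 15 → P
  i=18: F-A =  5 → F
  i=19: P-Z = 16 → Q
  i=20: B-V =  6 → G
  i=21: Z-C = 23 → X
  i=22: A-U =  6 → G
  i=23: J-N = 22 → W
  i=24: M-X = 15 → P
  i=25: U-P =  5 → F
  i=26: A-K = 16 → Q
  shifts repeat with period 7: XGWPFQG

XGWPFQG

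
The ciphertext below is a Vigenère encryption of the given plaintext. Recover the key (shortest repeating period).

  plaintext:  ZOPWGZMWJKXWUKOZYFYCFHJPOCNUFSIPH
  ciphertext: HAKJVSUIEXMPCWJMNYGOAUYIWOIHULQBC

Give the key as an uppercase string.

  i= 0: H-Z =  8 → I
  i= 1: A-O = 12 → M
  i= 2: K-P = 21 → V
  i= 3: J-W = 13 → N
  i= 4: V-G = 15 → P
  i= 5: S-Z = 19 → T
  i= 6: U-M =  8 → I
  i= 7: I-W = 12 → M
  i= 8: E-J = 21 → V
  i= 9: X-K = 13 → N
  i=10: M-X = 15 → P
  i=11: P-W = 19 → T
  i=12: C-U =  8 → I
  i=13: W-K = 12 → M
  i=14: J-O = 21 → V
  i=15: M-Z = 13 → N
  i=16: N-Y = 15 → P
  i=17: Y-F = 19 → T
  i=18: G-Y =  8 → I
  i=19: O-C = 12 → M
  i=20: A-F = 21 → V
  i=21: U-H = 13 → N
  i=22: Y-J = 15 → P
  i=23: I-P = 19 → T
  i=24: W-O =  8 → I
  i=25: O-C = 12 → M
  i=26: I-N = 21 → V
  i=27: H-U = 13 → N
  i=28: U-F = 15 → P
  i=29: L-S = 19 → T
  i=30: Q-I =  8 → I
  i=31: B-P = 12 → M
  i=32: C-H = 21 → V
  shifts repeat with period 6: IMVNPT

IMVNPT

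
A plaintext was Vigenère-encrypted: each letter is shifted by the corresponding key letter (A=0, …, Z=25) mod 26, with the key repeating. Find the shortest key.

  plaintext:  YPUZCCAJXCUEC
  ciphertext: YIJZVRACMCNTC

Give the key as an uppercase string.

  i= 0: Y-Y =  0 → A
  i= 1: I-P = 19 → T
  i= 2: J-U = 15 → P
  i= 3: Z-Z =  0 → A
  i= 4: V-C = 19 → T
  i= 5: R-C = 15 → P
  i= 6: A-A =  0 → A
  i= 7: C-J = 19 → T
  i= 8: M-X = 15 → P
  i= 9: C-C =  0 → A
  i=10: N-U = 19 → T
  i=11: T-E = 15 → P
  i=12: C-C =  0 → A
  shifts repeat with period 3: ATP

ATP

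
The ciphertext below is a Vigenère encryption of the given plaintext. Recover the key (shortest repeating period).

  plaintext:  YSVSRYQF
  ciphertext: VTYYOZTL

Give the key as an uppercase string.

  i= 0: V-Y = 23 → X
  i= 1: T-S =  1 → B
  i= 2: Y-V =  3 → D
  i= 3: Y-S =  6 → G
  i= 4: O-R = 23 → X
  i= 5: Z-Y =  1 → B
  i= 6: T-Q =  3 → D
  i= 7: L-F =  6 → G
  shifts repeat with period 4: XBDG

XBDG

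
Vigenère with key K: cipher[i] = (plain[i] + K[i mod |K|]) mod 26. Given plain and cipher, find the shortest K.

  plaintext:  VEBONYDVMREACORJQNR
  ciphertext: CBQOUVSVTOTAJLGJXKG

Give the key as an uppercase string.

  i= 0: C-V =  7 → H
  i= 1: B-E = 23 → X
  i= 2: Q-B = 15 → P
  i= 3: O-O =  0 → A
  i= 4: U-N =  7 → H
  i= 5: V-Y = 23 → X
  i= 6: S-D = 15 → P
  i= 7: V-V =  0 → A
  i= 8: T-M =  7 → H
  i= 9: O-R = 23 → X
  i=10: T-E = 15 → P
  i=11: A-A =  0 → A
  i=12: J-C =  7 → H
  i=13: L-O = 23 → X
  i=14: G-R = 15 → P
  i=15: J-J =  0 → A
  i=16: X-Q =  7 → H
  i=17: K-N = 23 → X
  i=18: G-R = 15 → P
  shifts repeat with period 4: HXPA

HXPA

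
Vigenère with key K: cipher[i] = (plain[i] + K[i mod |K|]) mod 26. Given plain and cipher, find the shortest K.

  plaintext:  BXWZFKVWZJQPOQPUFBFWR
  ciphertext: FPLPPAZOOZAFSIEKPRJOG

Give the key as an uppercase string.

ESPQKQ

  i= 0: F-B =  4 → E
  i= 1: P-X = 18 → S
  i= 2: L-W = 15 → P
  i= 3: P-Z = 16 → Q
  i= 4: P-F = 10 → K
  i= 5: A-K = 16 → Q
  i= 6: Z-V =  4 → E
  i= 7: O-W = 18 → S
  i= 8: O-Z = 15 → P
  i= 9: Z-J = 16 → Q
  i=10: A-Q = 10 → K
  i=11: F-P = 16 → Q
  i=12: S-O =  4 → E
  i=13: I-Q = 18 → S
  i=14: E-P = 15 → P
  i=15: K-U = 16 → Q
  i=16: P-F = 10 → K
  i=17: R-B = 16 → Q
  i=18: J-F =  4 → E
  i=19: O-W = 18 → S
  i=20: G-R = 15 → P
  shifts repeat with period 6: ESPQKQ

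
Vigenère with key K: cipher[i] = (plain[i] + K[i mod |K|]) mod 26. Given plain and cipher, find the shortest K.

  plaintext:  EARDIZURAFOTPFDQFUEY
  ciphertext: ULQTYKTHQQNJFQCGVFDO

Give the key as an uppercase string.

  i= 0: U-E = 16 → Q
  i= 1: L-A = 11 → L
  i= 2: Q-R = 25 → Z
  i= 3: T-D = 16 → Q
  i= 4: Y-I = 16 → Q
  i= 5: K-Z = 11 → L
  i= 6: T-U = 25 → Z
  i= 7: H-R = 16 → Q
  i= 8: Q-A = 16 → Q
  i= 9: Q-F = 11 → L
  i=10: N-O = 25 → Z
  i=11: J-T = 16 → Q
  i=12: F-P = 16 → Q
  i=13: Q-F = 11 → L
  i=14: C-D = 25 → Z
  i=15: G-Q = 16 → Q
  i=16: V-F = 16 → Q
  i=17: F-U = 11 → L
  i=18: D-E = 25 → Z
  i=19: O-Y = 16 → Q
  shifts repeat with period 4: QLZQ

QLZQ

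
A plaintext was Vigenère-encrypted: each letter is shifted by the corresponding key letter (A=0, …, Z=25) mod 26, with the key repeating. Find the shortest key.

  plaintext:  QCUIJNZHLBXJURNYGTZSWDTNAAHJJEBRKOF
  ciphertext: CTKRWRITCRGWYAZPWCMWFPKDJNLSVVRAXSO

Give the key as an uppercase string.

MRQJNEJ

  i= 0: C-Q = 12 → M
  i= 1: T-C = 17 → R
  i= 2: K-U = 16 → Q
  i= 3: R-I =  9 → J
  i= 4: W-J = 13 → N
  i= 5: R-N =  4 → E
  i= 6: I-Z =  9 → J
  i= 7: T-H = 12 → M
  i= 8: C-L = 17 → R
  i= 9: R-B = 16 → Q
  i=10: G-X =  9 → J
  i=11: W-J = 13 → N
  i=12: Y-U =  4 → E
  i=13: A-R =  9 → J
  i=14: Z-N = 12 → M
  i=15: P-Y = 17 → R
  i=16: W-G = 16 → Q
  i=17: C-T =  9 → J
  i=18: M-Z = 13 → N
  i=19: W-S =  4 → E
  i=20: F-W =  9 → J
  i=21: P-D = 12 → M
  i=22: K-T = 17 → R
  i=23: D-N = 16 → Q
  i=24: J-A =  9 → J
  i=25: N-A = 13 → N
  i=26: L-H =  4 → E
  i=27: S-J =  9 → J
  i=28: V-J = 12 → M
  i=29: V-E = 17 → R
  i=30: R-B = 16 → Q
  i=31: A-R =  9 → J
  i=32: X-K = 13 → N
  i=33: S-O =  4 → E
  i=34: O-F =  9 → J
  shifts repeat with period 7: MRQJNEJ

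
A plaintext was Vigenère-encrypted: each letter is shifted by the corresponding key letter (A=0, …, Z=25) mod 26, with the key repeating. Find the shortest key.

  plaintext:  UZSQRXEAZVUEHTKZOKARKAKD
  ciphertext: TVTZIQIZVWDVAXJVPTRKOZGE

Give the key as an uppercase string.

  i= 0: T-U = 25 → Z
  i= 1: V-Z = 22 → W
  i= 2: T-S =  1 → B
  i= 3: Z-Q =  9 → J
  i= 4: I-R = 17 → R
  i= 5: Q-X = 19 → T
  i= 6: I-E =  4 → E
  i= 7: Z-A = 25 → Z
  i= 8: V-Z = 22 → W
  i= 9: W-V =  1 → B
  i=10: D-U =  9 → J
  i=11: V-E = 17 → R
  i=12: A-H = 19 → T
  i=13: X-T =  4 → E
  i=14: J-K = 25 → Z
  i=15: V-Z = 22 → W
  i=16: P-O =  1 → B
  i=17: T-K =  9 → J
  i=18: R-A = 17 → R
  i=19: K-R = 19 → T
  i=20: O-K =  4 → E
  i=21: Z-A = 25 → Z
  i=22: G-K = 22 → W
  i=23: E-D =  1 → B
  shifts repeat with period 7: ZWBJRTE

ZWBJRTE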